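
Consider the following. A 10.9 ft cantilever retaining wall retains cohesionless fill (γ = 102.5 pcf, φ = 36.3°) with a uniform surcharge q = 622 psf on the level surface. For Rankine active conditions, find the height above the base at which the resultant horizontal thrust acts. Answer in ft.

K_a = 0.2563.
Triangular part P₁ = ½K_aγH² = 1560 at H/3 = 3.633 ft; rectangular part P₂ = K_a q H = 1737 at H/2 = 5.450 ft.
ȳ = (P₁·3.633 + P₂·5.450)/(P₁+P₂) = 4.590 ft.

4.59 ft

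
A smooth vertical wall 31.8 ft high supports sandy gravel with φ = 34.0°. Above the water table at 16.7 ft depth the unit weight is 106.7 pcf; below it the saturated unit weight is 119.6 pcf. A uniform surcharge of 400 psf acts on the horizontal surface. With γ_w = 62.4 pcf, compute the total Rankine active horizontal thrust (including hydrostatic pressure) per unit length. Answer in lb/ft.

24400 lb/ft

K_a = tan²(45° − φ/2) = 0.2827.
γ' = 119.6 − 62.4 = 57.20 pcf. h₂ = H − d_w = 15.1 ft.
σ'_h: at surface K_a·q = 113.1; at WT K_a(q+γd_w) = 616.9; at base K_a(q+γd_w+γ'h₂) = 861.0 psf.
P₁ = ½(113.1+616.9)×16.7 = 6095; P₂ = ½(616.9+861.0)×15.1 = 11160; P_w = ½γ_w h₂² = 7114.
Total = 6095+11160+7114 = 24370 lb/ft.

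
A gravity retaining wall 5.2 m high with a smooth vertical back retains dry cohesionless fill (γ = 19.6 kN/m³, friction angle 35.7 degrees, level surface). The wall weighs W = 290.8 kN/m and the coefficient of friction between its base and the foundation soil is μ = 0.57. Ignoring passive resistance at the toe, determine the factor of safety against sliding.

2.38

K_a = tan²(45° − 35.7°/2) = 0.2630.
P_a = ½K_aγH² = 0.5×0.2630×19.6×5.2² = 69.69 kN/m, acting at H/3 = 1.733 m above the base.
FS_sliding = μW / P_a = 0.57×290.8 / 69.69 = 2.378.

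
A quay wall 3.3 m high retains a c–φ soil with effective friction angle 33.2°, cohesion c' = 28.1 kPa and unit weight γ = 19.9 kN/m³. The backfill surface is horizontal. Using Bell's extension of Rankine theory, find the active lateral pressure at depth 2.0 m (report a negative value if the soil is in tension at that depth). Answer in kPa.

-18.8 kPa

K_a = (1 − sin φ)/(1 + sin φ) = 0.2924.
σ_a = K_a γ z − 2c√K_a = 0.2924×19.9×2.0 − 2×28.1×0.5407 = -18.75 kPa.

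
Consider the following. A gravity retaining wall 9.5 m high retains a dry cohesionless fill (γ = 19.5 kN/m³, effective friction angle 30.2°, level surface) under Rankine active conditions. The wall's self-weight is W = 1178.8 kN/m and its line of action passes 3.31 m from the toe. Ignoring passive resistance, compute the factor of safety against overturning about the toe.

4.23

K_a = tan²(45° − 30.2°/2) = 0.3307.
P_a = ½K_aγH² = 0.5×0.3307×19.5×9.5² = 291.0 kN/m, acting at H/3 = 3.167 m above the base.
Overturning moment M_o = P_a × H/3 = 291.0 × 3.167 = 921.4.
Resisting moment M_r = W × 3.31 = 1178.8 × 3.31 = 3902.
FS_overturning = M_r/M_o = 3902/921.4 = 4.235.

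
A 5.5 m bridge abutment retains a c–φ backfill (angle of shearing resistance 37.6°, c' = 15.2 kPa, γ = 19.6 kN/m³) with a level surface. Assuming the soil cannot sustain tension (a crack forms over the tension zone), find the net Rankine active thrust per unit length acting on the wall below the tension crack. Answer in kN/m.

K_a = 0.2421; √K_a = 0.4921.
Tension-crack depth z_c = 2c/(γ√K_a) = 2×15.2/(19.6×0.4921) = 3.152 m.
σ_a at base = K_a γ H − 2c√K_a = 0.2421×19.6×5.5 − 2×15.2×0.4921 = 11.14 kPa.
P_a = ½ × 11.14 × (H − z_c) = 0.5×11.14×2.348 = 13.08 kN/m.

13.1 kN/m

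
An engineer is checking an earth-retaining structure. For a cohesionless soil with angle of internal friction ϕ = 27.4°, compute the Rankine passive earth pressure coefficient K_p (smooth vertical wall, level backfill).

2.71

K_p = (1 + sin φ)/(1 − sin φ) = tan²(45° + 27.4°/2) = 2.705.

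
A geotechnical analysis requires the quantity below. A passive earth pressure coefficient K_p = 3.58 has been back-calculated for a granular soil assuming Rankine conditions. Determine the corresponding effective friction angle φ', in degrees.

34.3°

K_p = (1+sin φ)/(1−sin φ) ⇒ sin φ = (K_p − 1)/(K_p + 1) = 0.5633.
φ = arcsin(0.5633) = 34.29°.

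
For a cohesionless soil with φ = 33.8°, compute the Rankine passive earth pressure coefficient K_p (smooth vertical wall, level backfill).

K_p = (1 + sin φ)/(1 − sin φ) = tan²(45° + 33.8°/2) = 3.508.

3.51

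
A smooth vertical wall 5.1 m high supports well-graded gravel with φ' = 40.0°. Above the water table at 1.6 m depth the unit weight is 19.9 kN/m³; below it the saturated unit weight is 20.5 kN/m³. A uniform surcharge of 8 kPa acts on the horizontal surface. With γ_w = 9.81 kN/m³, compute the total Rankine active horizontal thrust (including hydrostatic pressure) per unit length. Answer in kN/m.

113 kN/m

K_a = tan²(45° − φ/2) = 0.2174.
γ' = 20.5 − 9.81 = 10.69 kN/m³. h₂ = H − d_w = 3.5 m.
σ'_h: at surface K_a·q = 1.740; at WT K_a(q+γd_w) = 8.663; at base K_a(q+γd_w+γ'h₂) = 16.80 kPa.
P₁ = ½(1.740+8.663)×1.6 = 8.322; P₂ = ½(8.663+16.80)×3.5 = 44.56; P_w = ½γ_w h₂² = 60.09.
Total = 8.322+44.56+60.09 = 113.0 kN/m.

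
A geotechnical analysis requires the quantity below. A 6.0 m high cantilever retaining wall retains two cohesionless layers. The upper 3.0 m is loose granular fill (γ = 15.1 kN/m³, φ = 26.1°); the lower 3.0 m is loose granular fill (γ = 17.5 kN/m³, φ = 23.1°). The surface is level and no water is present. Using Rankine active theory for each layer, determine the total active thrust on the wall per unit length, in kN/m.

K_a1 = tan²(45°−26.1°/2) = 0.3889; K_a2 = tan²(45°−23.1°/2) = 0.4364.
Layer 1: σ at base = K_a1 γ₁ h₁ = 17.62 kPa; P₁ = ½×17.62×3.0 = 26.43.
Layer 2: σ_v at top = γ₁h₁ = 45.30; σ_h top = K_a2×45.30 = 19.77; σ_h base = K_a2×(45.30+17.5×3.0) = 42.68.
P₂ = ½(19.77+42.68)×3.0 = 93.68. Total P_a = 26.43+93.68 = 120.1 kN/m.

120 kN/m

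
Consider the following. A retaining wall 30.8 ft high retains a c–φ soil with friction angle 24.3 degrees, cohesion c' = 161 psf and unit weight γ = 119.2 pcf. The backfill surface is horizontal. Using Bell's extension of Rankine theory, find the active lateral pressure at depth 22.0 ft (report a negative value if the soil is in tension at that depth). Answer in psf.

K_a = (1 − sin φ)/(1 + sin φ) = 0.4169.
σ_a = K_a γ z − 2c√K_a = 0.4169×119.2×22.0 − 2×161×0.6457 = 885.4 psf.

885 psf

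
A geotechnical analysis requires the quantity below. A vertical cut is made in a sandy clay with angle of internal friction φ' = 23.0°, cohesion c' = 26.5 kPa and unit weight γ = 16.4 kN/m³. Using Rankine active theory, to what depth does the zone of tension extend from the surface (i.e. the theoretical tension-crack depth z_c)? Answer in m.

K_a = tan²(45° − 23.0°/2) = 0.4381; √K_a = 0.6619.
The active pressure is zero where K_a γ z = 2c√K_a, so z_c = 2c/(γ√K_a) = 2×26.5/(16.4×0.6619) = 4.883 m.

4.88 m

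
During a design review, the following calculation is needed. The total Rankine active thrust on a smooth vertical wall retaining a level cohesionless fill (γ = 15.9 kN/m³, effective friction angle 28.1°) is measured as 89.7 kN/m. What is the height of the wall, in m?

K_a = 0.3596. P_a = ½ K_a γ H² ⇒ H = √(2P_a/(K_a γ)).
H = √(2×89.7/(0.3596×15.9)) = 5.601 m.

5.60 m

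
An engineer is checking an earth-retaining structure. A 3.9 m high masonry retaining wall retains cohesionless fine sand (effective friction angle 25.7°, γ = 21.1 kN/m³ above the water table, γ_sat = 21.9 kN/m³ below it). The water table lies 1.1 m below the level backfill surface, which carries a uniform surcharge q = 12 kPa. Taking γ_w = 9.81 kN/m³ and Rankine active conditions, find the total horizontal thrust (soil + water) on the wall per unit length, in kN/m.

K_a = tan²(45° − φ/2) = 0.3950.
γ' = 21.9 − 9.81 = 12.09 kN/m³. h₂ = H − d_w = 2.8 m.
σ'_h: at surface K_a·q = 4.740; at WT K_a(q+γd_w) = 13.91; at base K_a(q+γd_w+γ'h₂) = 27.28 kPa.
P₁ = ½(4.740+13.91)×1.1 = 10.26; P₂ = ½(13.91+27.28)×2.8 = 57.67; P_w = ½γ_w h₂² = 38.46.
Total = 10.26+57.67+38.46 = 106.4 kN/m.

106 kN/m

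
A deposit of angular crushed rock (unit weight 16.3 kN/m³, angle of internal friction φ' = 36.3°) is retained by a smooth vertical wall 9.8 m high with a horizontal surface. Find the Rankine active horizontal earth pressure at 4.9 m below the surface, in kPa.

20.5 kPa

K_a = (1 − sin φ)/(1 + sin φ) = 0.2563.
σ_h = K_a γ z = 0.2563 × 16.3 × 4.9 = 20.47 kPa.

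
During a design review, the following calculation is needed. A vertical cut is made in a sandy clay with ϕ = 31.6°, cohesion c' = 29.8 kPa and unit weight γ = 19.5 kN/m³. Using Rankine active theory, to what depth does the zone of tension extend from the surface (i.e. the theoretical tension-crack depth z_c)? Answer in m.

5.47 m

K_a = tan²(45° − 31.6°/2) = 0.3123; √K_a = 0.5589.
The active pressure is zero where K_a γ z = 2c√K_a, so z_c = 2c/(γ√K_a) = 2×29.8/(19.5×0.5589) = 5.469 m.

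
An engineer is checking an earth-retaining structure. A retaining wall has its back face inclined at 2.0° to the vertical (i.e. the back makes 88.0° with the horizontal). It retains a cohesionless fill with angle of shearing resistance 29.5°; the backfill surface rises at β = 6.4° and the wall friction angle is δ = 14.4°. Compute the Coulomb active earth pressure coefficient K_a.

0.349

K_a = sin²(α+φ) / [sin²α · sin(α−δ) · (1 + √{sin(φ+δ)sin(φ−β) / (sin(α−δ)sin(α+β))})²].
With α = 88.0°, φ = 29.5°, δ = 14.4°, β = 6.4°: K_a = 0.3493.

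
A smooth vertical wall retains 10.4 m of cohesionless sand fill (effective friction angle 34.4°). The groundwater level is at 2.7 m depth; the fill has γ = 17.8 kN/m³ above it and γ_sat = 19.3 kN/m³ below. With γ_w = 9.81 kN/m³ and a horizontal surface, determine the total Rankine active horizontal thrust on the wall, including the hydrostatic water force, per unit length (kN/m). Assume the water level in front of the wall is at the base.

K_a = tan²(45° − φ/2) = 0.2780.
γ' = 19.3 − 9.81 = 9.490 kN/m³. Depth below WT = 7.7 m.
σ'_h at WT = K_a γ d_w = 13.36 kPa; at base = 13.36 + K_a γ' × 7.7 = 33.67 kPa.
P₁ (0–2.7 m) = ½×13.36×2.7 = 18.04. P₂ (2.7–10.4 m) = ½(13.36+33.67)×7.7 = 181.1.
P_w = ½ γ_w h₂² = 0.5×9.81×7.7² = 290.8. Total = 18.04+181.1+290.8 = 489.9 kN/m.

490 kN/m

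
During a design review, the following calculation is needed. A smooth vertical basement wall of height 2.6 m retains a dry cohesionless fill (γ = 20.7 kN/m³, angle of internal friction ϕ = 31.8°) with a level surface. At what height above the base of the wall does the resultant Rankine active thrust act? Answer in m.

0.867 m

K_a = 0.3098.
The pressure distribution is triangular, so the resultant acts at H/3 above the base = 2.6/3 = 0.8667 m.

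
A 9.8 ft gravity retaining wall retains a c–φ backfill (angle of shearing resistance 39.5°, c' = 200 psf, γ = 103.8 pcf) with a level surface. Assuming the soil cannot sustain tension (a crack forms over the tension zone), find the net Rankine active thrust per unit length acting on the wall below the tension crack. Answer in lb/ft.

K_a = 0.2224; √K_a = 0.4716.
Tension-crack depth z_c = 2c/(γ√K_a) = 2×200/(103.8×0.4716) = 8.171 ft.
σ_a at base = K_a γ H − 2c√K_a = 0.2224×103.8×9.8 − 2×200×0.4716 = 37.62 psf.
P_a = ½ × 37.62 × (H − z_c) = 0.5×37.62×1.629 = 30.64 lb/ft.

30.6 lb/ft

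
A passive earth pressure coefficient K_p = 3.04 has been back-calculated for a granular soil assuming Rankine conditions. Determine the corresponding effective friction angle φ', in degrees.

30.3°

K_p = (1+sin φ)/(1−sin φ) ⇒ sin φ = (K_p − 1)/(K_p + 1) = 0.5050.
φ = arcsin(0.5050) = 30.33°.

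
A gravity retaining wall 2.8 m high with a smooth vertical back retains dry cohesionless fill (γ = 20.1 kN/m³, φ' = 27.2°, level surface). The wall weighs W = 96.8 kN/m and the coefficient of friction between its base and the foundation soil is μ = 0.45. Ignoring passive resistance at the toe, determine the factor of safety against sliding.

K_a = tan²(45° − 27.2°/2) = 0.3726.
P_a = ½K_aγH² = 0.5×0.3726×20.1×2.8² = 29.36 kN/m, acting at H/3 = 0.9333 m above the base.
FS_sliding = μW / P_a = 0.45×96.8 / 29.36 = 1.484.

1.48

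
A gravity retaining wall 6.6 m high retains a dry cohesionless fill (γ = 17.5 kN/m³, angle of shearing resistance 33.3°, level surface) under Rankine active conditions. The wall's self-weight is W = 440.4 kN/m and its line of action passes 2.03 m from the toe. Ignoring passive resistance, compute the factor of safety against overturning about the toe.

K_a = tan²(45° − 33.3°/2) = 0.2911.
P_a = ½K_aγH² = 0.5×0.2911×17.5×6.6² = 111.0 kN/m, acting at H/3 = 2.200 m above the base.
Overturning moment M_o = P_a × H/3 = 111.0 × 2.200 = 244.1.
Resisting moment M_r = W × 2.03 = 440.4 × 2.03 = 894.0.
FS_overturning = M_r/M_o = 894.0/244.1 = 3.662.

3.66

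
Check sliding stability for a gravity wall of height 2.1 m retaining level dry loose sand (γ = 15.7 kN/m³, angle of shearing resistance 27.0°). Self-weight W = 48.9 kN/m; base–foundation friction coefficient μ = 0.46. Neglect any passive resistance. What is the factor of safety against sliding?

1.73

K_a = tan²(45° − 27.0°/2) = 0.3755.
P_a = ½K_aγH² = 0.5×0.3755×15.7×2.1² = 13.00 kN/m, acting at H/3 = 0.7000 m above the base.
FS_sliding = μW / P_a = 0.46×48.9 / 13.00 = 1.730.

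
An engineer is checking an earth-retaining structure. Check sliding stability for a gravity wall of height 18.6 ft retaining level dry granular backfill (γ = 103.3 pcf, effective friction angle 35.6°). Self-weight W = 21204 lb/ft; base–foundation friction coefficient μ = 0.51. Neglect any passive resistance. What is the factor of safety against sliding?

K_a = tan²(45° − 35.6°/2) = 0.2641.
P_a = ½K_aγH² = 0.5×0.2641×103.3×18.6² = 4720 lb/ft, acting at H/3 = 6.200 ft above the base.
FS_sliding = μW / P_a = 0.51×21204 / 4720 = 2.291.

2.29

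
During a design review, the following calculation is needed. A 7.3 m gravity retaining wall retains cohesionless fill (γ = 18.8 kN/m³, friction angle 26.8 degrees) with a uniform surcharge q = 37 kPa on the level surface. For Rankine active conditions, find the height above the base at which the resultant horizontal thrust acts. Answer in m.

K_a = 0.3785.
Triangular part P₁ = ½K_aγH² = 189.6 at H/3 = 2.433 m; rectangular part P₂ = K_a q H = 102.2 at H/2 = 3.650 m.
ȳ = (P₁·2.433 + P₂·3.650)/(P₁+P₂) = 2.860 m.

2.86 m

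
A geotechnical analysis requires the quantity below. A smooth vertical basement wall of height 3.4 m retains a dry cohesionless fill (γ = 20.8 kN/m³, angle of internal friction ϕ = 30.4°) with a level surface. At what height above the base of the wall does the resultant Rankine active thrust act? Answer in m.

K_a = 0.3280.
The pressure distribution is triangular, so the resultant acts at H/3 above the base = 3.4/3 = 1.133 m.

1.13 m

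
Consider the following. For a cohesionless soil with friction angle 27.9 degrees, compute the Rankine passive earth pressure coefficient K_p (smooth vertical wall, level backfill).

2.76

K_p = (1 + sin φ)/(1 − sin φ) = tan²(45° + 27.9°/2) = 2.759.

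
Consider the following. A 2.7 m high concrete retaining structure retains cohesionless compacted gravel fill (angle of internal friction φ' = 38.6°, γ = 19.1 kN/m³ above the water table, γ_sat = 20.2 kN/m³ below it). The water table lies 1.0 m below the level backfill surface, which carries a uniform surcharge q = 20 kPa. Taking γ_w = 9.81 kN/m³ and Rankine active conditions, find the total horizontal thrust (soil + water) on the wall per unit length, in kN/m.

K_a = tan²(45° − φ/2) = 0.2316.
γ' = 20.2 − 9.81 = 10.39 kN/m³. h₂ = H − d_w = 1.7 m.
σ'_h: at surface K_a·q = 4.632; at WT K_a(q+γd_w) = 9.056; at base K_a(q+γd_w+γ'h₂) = 13.15 kPa.
P₁ = ½(4.632+9.056)×1.0 = 6.844; P₂ = ½(9.056+13.15)×1.7 = 18.87; P_w = ½γ_w h₂² = 14.18.
Total = 6.844+18.87+14.18 = 39.89 kN/m.

39.9 kN/m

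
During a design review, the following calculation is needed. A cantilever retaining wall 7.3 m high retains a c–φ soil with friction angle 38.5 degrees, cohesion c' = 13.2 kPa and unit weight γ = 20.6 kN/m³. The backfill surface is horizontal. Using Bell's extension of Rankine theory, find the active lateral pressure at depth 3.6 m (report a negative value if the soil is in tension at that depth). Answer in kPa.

K_a = (1 − sin φ)/(1 + sin φ) = 0.2327.
σ_a = K_a γ z − 2c√K_a = 0.2327×20.6×3.6 − 2×13.2×0.4823 = 4.520 kPa.

4.52 kPa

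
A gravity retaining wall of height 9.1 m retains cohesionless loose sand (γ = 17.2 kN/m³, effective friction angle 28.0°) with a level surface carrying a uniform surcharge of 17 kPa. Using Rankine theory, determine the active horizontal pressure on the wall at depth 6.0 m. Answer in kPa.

K_a = (1 − sin φ)/(1 + sin φ) = 0.3610.
σ_v = γz + q = 17.2 × 6.0 + 17 = 120.2 kPa.
σ_h = K_a σ_v = 0.3610 × 120.2 = 43.40 kPa.

43.4 kPa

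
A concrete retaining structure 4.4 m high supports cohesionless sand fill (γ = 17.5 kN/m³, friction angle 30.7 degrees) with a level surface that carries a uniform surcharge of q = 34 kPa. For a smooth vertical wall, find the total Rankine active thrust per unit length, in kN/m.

K_a = tan²(45° − φ/2) = 0.3240.
Soil triangle: ½ K_a γ H² = 0.5×0.3240×17.5×4.4² = 54.89 kN/m.
Surcharge rectangle: K_a q H = 0.3240×34×4.4 = 48.47 kN/m.
Total = 54.89 + 48.47 = 103.4 kN/m.

103 kN/m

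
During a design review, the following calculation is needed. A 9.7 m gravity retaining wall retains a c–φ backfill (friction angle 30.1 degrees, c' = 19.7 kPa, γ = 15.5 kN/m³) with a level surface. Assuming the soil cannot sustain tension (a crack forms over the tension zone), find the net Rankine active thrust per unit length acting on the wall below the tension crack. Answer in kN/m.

72.0 kN/m

K_a = 0.3320; √K_a = 0.5762.
Tension-crack depth z_c = 2c/(γ√K_a) = 2×19.7/(15.5×0.5762) = 4.412 m.
σ_a at base = K_a γ H − 2c√K_a = 0.3320×15.5×9.7 − 2×19.7×0.5762 = 27.21 kPa.
P_a = ½ × 27.21 × (H − z_c) = 0.5×27.21×5.288 = 71.96 kN/m.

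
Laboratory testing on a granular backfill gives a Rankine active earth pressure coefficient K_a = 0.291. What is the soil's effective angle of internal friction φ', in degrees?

K_a = tan²(45° − φ/2) ⇒ 45° − φ/2 = arctan(√0.291) = 28.34°.
φ = 2(45° − 28.34°) = 33.31°.

33.3°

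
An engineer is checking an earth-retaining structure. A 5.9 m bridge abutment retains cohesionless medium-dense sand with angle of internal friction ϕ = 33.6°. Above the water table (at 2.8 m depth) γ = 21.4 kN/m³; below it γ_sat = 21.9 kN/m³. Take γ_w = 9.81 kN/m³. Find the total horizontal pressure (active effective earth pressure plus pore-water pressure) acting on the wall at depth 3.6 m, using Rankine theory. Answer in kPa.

K_a = (1 − sin φ)/(1 + sin φ) = 0.2875.
γ' = 21.9 − 9.81 = 12.09 kN/m³.
Effective vertical stress at 3.6 m: σ'_v = 21.4×2.8 + 12.09×0.800 = 69.59 kPa.
σ'_h = K_a σ'_v = 0.2875 × 69.59 = 20.01 kPa; u = γ_w × 0.800 = 7.848 kPa.
Total σ_h = 20.01 + 7.848 = 27.86 kPa.

27.9 kPa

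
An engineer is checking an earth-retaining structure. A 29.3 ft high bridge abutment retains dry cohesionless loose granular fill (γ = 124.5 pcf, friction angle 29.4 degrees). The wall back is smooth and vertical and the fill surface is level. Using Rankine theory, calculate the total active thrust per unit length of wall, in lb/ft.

K_a = tan²(45° − φ/2) = 0.3415.
P_a = ½ K_a γ H² = 0.5 × 0.3415 × 124.5 × 29.3² = 18250 lb/ft.

18200 lb/ft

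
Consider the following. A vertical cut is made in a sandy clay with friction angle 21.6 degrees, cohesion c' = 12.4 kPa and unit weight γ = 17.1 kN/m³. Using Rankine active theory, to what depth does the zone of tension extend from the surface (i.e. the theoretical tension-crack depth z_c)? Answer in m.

2.13 m

K_a = tan²(45° − 21.6°/2) = 0.4619; √K_a = 0.6796.
The active pressure is zero where K_a γ z = 2c√K_a, so z_c = 2c/(γ√K_a) = 2×12.4/(17.1×0.6796) = 2.134 m.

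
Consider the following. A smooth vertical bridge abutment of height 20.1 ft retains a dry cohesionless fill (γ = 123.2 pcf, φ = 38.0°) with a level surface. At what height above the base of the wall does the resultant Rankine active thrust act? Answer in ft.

K_a = 0.2379.
The pressure distribution is triangular, so the resultant acts at H/3 above the base = 20.1/3 = 6.700 ft.

6.70 ft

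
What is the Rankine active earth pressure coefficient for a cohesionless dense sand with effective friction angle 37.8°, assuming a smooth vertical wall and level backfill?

0.240

K_a = (1 − sin φ)/(1 + sin φ) = (1 − sin 37.8°)/(1 + sin 37.8°) = 0.2400.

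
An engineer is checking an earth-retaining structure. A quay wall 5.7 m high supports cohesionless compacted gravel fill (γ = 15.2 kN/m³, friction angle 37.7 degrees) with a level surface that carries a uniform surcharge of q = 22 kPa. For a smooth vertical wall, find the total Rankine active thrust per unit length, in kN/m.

K_a = tan²(45° − φ/2) = 0.2411.
Soil triangle: ½ K_a γ H² = 0.5×0.2411×15.2×5.7² = 59.52 kN/m.
Surcharge rectangle: K_a q H = 0.2411×22×5.7 = 30.23 kN/m.
Total = 59.52 + 30.23 = 89.75 kN/m.

89.8 kN/m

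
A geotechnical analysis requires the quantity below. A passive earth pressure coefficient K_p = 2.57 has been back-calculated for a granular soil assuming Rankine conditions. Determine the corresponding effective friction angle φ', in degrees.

K_p = (1+sin φ)/(1−sin φ) ⇒ sin φ = (K_p − 1)/(K_p + 1) = 0.4398.
φ = arcsin(0.4398) = 26.09°.

26.1°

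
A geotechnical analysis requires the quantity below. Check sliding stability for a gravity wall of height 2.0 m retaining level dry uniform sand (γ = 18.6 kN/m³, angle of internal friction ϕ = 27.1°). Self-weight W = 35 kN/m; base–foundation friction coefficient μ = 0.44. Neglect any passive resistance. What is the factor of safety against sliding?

K_a = tan²(45° − 27.1°/2) = 0.3741.
P_a = ½K_aγH² = 0.5×0.3741×18.6×2.0² = 13.91 kN/m, acting at H/3 = 0.6667 m above the base.
FS_sliding = μW / P_a = 0.44×35 / 13.91 = 1.107.

1.11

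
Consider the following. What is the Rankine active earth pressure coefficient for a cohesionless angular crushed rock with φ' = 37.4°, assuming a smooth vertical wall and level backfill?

K_a = (1 − sin φ)/(1 + sin φ) = (1 − sin 37.4°)/(1 + sin 37.4°) = 0.2443.

0.244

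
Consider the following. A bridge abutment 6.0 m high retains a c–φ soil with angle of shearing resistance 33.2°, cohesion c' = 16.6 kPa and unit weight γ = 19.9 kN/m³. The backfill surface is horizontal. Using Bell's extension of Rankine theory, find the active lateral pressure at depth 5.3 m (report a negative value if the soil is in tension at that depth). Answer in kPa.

12.9 kPa

K_a = (1 − sin φ)/(1 + sin φ) = 0.2924.
σ_a = K_a γ z − 2c√K_a = 0.2924×19.9×5.3 − 2×16.6×0.5407 = 12.88 kPa.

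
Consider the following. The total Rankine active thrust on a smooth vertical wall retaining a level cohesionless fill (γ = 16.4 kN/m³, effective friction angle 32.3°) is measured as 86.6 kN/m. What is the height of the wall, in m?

K_a = 0.3035. P_a = ½ K_a γ H² ⇒ H = √(2P_a/(K_a γ)).
H = √(2×86.6/(0.3035×16.4)) = 5.899 m.

5.90 m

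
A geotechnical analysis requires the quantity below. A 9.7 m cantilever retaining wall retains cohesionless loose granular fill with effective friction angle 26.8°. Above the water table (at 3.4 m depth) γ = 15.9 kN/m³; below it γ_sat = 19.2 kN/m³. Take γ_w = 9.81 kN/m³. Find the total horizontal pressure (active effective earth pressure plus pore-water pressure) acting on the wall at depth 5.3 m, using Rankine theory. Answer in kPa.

45.9 kPa

K_a = (1 − sin φ)/(1 + sin φ) = 0.3785.
γ' = 19.2 − 9.81 = 9.390 kN/m³.
Effective vertical stress at 5.3 m: σ'_v = 15.9×3.4 + 9.390×1.90 = 71.90 kPa.
σ'_h = K_a σ'_v = 0.3785 × 71.90 = 27.21 kPa; u = γ_w × 1.90 = 18.64 kPa.
Total σ_h = 27.21 + 18.64 = 45.85 kPa.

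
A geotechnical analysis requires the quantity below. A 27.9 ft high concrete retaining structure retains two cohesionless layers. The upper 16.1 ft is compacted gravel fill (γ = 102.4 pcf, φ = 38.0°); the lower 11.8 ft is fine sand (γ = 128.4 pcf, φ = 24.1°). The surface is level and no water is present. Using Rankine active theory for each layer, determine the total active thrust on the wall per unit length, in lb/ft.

K_a1 = tan²(45°−38.0°/2) = 0.2379; K_a2 = tan²(45°−24.1°/2) = 0.4201.
Layer 1: σ at base = K_a1 γ₁ h₁ = 392.2 psf; P₁ = ½×392.2×16.1 = 3157.
Layer 2: σ_v at top = γ₁h₁ = 1649; σ_h top = K_a2×1649 = 692.6; σ_h base = K_a2×(1649+128.4×11.8) = 1329.
P₂ = ½(692.6+1329)×11.8 = 11930. Total P_a = 3157+11930 = 15090 lb/ft.

15100 lb/ft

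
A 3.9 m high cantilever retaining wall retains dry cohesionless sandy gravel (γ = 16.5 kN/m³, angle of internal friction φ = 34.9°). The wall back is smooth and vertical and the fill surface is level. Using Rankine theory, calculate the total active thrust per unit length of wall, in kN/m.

K_a = tan²(45° − φ/2) = 0.2721.
P_a = ½ K_a γ H² = 0.5 × 0.2721 × 16.5 × 3.9² = 34.15 kN/m.

34.1 kN/m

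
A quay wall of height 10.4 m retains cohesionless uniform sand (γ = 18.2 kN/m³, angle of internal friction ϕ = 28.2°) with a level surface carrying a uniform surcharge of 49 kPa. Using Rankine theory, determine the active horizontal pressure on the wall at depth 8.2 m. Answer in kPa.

K_a = (1 − sin φ)/(1 + sin φ) = 0.3582.
σ_v = γz + q = 18.2 × 8.2 + 49 = 198.2 kPa.
σ_h = K_a σ_v = 0.3582 × 198.2 = 71.01 kPa.

71.0 kPa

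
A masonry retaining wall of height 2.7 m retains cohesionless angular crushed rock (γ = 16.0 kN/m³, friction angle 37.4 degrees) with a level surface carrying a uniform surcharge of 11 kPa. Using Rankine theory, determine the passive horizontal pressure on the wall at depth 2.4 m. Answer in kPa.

K_p = (1 + sin φ)/(1 − sin φ) = 4.094.
σ_v = γz + q = 16.0 × 2.4 + 11 = 49.40 kPa.
σ_h = K_p σ_v = 4.094 × 49.40 = 202.2 kPa.

202 kPa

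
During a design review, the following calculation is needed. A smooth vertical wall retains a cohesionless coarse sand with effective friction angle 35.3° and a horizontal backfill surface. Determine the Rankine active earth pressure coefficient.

K_a = tan²(45° − φ/2) = tan²(27.35°) = 0.2675.

0.268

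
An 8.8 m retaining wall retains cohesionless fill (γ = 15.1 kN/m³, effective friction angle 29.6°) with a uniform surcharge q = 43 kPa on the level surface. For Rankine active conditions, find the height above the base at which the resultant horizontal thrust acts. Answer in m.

3.51 m

K_a = 0.3387.
Triangular part P₁ = ½K_aγH² = 198.1 at H/3 = 2.933 m; rectangular part P₂ = K_a q H = 128.2 at H/2 = 4.400 m.
ȳ = (P₁·2.933 + P₂·4.400)/(P₁+P₂) = 3.510 m.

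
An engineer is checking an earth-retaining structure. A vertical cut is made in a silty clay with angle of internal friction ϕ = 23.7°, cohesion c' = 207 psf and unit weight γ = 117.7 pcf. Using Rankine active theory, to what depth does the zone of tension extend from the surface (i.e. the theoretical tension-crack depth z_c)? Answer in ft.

5.39 ft

K_a = tan²(45° − 23.7°/2) = 0.4266; √K_a = 0.6531.
The active pressure is zero where K_a γ z = 2c√K_a, so z_c = 2c/(γ√K_a) = 2×207/(117.7×0.6531) = 5.385 ft.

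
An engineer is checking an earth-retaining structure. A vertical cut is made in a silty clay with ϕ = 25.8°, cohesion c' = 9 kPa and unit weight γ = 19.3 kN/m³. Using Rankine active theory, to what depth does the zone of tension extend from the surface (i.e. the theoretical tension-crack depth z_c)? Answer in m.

1.49 m

K_a = tan²(45° − 25.8°/2) = 0.3935; √K_a = 0.6273.
The active pressure is zero where K_a γ z = 2c√K_a, so z_c = 2c/(γ√K_a) = 2×9/(19.3×0.6273) = 1.487 m.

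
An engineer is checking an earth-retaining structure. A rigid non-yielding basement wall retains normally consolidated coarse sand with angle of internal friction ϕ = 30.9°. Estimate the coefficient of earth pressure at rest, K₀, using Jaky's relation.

K₀ = 1 − sin φ' = 1 − sin 30.9° = 0.4865.

0.486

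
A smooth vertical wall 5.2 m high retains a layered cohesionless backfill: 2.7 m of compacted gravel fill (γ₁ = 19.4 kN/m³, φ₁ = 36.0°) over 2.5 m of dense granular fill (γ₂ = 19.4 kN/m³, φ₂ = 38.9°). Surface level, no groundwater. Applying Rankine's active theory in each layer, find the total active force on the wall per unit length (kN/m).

62.1 kN/m

K_a1 = tan²(45°−36.0°/2) = 0.2596; K_a2 = tan²(45°−38.9°/2) = 0.2285.
Layer 1: σ at base = K_a1 γ₁ h₁ = 13.60 kPa; P₁ = ½×13.60×2.7 = 18.36.
Layer 2: σ_v at top = γ₁h₁ = 52.38; σ_h top = K_a2×52.38 = 11.97; σ_h base = K_a2×(52.38+19.4×2.5) = 23.05.
P₂ = ½(11.97+23.05)×2.5 = 43.78. Total P_a = 18.36+43.78 = 62.14 kN/m.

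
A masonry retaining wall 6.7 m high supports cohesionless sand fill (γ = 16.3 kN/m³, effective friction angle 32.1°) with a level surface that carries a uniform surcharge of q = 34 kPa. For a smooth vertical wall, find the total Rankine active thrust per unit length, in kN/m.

182 kN/m

K_a = tan²(45° − φ/2) = 0.3060.
Soil triangle: ½ K_a γ H² = 0.5×0.3060×16.3×6.7² = 111.9 kN/m.
Surcharge rectangle: K_a q H = 0.3060×34×6.7 = 69.71 kN/m.
Total = 111.9 + 69.71 = 181.7 kN/m.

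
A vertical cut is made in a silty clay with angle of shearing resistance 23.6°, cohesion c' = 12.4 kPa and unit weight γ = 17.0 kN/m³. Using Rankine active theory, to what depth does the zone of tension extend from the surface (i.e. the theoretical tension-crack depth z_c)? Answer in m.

K_a = tan²(45° − 23.6°/2) = 0.4282; √K_a = 0.6544.
The active pressure is zero where K_a γ z = 2c√K_a, so z_c = 2c/(γ√K_a) = 2×12.4/(17.0×0.6544) = 2.229 m.

2.23 m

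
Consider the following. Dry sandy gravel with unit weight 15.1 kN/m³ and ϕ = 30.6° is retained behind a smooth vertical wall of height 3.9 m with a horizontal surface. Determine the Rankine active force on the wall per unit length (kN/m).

K_a = tan²(45° − φ/2) = 0.3253.
P_a = ½ K_a γ H² = 0.5 × 0.3253 × 15.1 × 3.9² = 37.36 kN/m.

37.4 kN/m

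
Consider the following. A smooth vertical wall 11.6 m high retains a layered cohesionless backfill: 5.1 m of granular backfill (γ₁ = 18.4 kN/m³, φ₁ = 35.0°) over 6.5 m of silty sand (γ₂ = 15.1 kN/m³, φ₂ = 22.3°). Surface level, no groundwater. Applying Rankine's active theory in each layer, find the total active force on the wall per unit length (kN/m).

483 kN/m

K_a1 = tan²(45°−35.0°/2) = 0.2710; K_a2 = tan²(45°−22.3°/2) = 0.4498.
Layer 1: σ at base = K_a1 γ₁ h₁ = 25.43 kPa; P₁ = ½×25.43×5.1 = 64.85.
Layer 2: σ_v at top = γ₁h₁ = 93.84; σ_h top = K_a2×93.84 = 42.21; σ_h base = K_a2×(93.84+15.1×6.5) = 86.37.
P₂ = ½(42.21+86.37)×6.5 = 417.9. Total P_a = 64.85+417.9 = 482.7 kN/m.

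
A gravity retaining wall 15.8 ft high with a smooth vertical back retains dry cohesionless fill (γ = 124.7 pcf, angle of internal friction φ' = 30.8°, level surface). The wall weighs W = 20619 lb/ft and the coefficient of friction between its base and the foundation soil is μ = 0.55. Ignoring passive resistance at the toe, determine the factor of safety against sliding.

2.26

K_a = tan²(45° − 30.8°/2) = 0.3227.
P_a = ½K_aγH² = 0.5×0.3227×124.7×15.8² = 5023 lb/ft, acting at H/3 = 5.267 ft above the base.
FS_sliding = μW / P_a = 0.55×20619 / 5023 = 2.258.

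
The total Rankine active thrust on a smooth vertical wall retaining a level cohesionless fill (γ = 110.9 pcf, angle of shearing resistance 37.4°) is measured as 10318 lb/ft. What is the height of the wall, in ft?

K_a = 0.2443. P_a = ½ K_a γ H² ⇒ H = √(2P_a/(K_a γ)).
H = √(2×10318/(0.2443×110.9)) = 27.60 ft.

27.6 ft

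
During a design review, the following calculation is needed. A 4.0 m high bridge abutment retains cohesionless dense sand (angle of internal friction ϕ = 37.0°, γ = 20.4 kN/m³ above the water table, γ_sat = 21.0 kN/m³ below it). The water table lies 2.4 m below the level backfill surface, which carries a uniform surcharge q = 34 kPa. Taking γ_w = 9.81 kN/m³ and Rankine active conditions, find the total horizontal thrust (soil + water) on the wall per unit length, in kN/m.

K_a = tan²(45° − φ/2) = 0.2486.
γ' = 21.0 − 9.81 = 11.19 kN/m³. h₂ = H − d_w = 1.6 m.
σ'_h: at surface K_a·q = 8.452; at WT K_a(q+γd_w) = 20.62; at base K_a(q+γd_w+γ'h₂) = 25.07 kPa.
P₁ = ½(8.452+20.62)×2.4 = 34.89; P₂ = ½(20.62+25.07)×1.6 = 36.56; P_w = ½γ_w h₂² = 12.56.
Total = 34.89+36.56+12.56 = 84.00 kN/m.

84.0 kN/m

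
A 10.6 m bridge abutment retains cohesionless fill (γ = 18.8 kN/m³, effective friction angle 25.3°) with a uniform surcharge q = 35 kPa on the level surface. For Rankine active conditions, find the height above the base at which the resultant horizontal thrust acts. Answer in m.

3.99 m

K_a = 0.4012.
Triangular part P₁ = ½K_aγH² = 423.7 at H/3 = 3.533 m; rectangular part P₂ = K_a q H = 148.8 at H/2 = 5.300 m.
ȳ = (P₁·3.533 + P₂·5.300)/(P₁+P₂) = 3.993 m.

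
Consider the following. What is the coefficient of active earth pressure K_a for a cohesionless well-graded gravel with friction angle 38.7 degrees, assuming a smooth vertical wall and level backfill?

K_a = tan²(45° − φ/2) = tan²(25.65°) = 0.2306.

0.231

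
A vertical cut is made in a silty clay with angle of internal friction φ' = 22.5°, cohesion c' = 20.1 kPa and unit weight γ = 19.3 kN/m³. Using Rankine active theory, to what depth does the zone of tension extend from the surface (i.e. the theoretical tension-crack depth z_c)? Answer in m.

K_a = tan²(45° − 22.5°/2) = 0.4465; √K_a = 0.6682.
The active pressure is zero where K_a γ z = 2c√K_a, so z_c = 2c/(γ√K_a) = 2×20.1/(19.3×0.6682) = 3.117 m.

3.12 m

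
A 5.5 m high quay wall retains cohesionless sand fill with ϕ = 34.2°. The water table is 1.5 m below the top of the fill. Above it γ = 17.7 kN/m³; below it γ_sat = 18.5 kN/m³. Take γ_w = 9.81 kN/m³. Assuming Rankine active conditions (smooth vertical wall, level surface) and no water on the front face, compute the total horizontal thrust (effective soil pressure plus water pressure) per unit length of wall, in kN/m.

K_a = tan²(45° − φ/2) = 0.2803.
γ' = 18.5 − 9.81 = 8.690 kN/m³. Depth below WT = 4.0 m.
σ'_h at WT = K_a γ d_w = 7.443 kPa; at base = 7.443 + K_a γ' × 4.0 = 17.19 kPa.
P₁ (0–1.5 m) = ½×7.443×1.5 = 5.582. P₂ (1.5–5.5 m) = ½(7.443+17.19)×4.0 = 49.26.
P_w = ½ γ_w h₂² = 0.5×9.81×4.0² = 78.48. Total = 5.582+49.26+78.48 = 133.3 kN/m.

133 kN/m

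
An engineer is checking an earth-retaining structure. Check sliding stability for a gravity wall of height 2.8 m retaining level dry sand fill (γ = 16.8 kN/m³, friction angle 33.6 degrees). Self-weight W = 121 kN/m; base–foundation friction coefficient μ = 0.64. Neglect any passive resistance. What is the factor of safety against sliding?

K_a = tan²(45° − 33.6°/2) = 0.2875.
P_a = ½K_aγH² = 0.5×0.2875×16.8×2.8² = 18.93 kN/m, acting at H/3 = 0.9333 m above the base.
FS_sliding = μW / P_a = 0.64×121 / 18.93 = 4.090.

4.09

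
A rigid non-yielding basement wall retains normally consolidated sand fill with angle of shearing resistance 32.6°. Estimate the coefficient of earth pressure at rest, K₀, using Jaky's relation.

0.461

K₀ = 1 − sin φ' = 1 − sin 32.6° = 0.4612.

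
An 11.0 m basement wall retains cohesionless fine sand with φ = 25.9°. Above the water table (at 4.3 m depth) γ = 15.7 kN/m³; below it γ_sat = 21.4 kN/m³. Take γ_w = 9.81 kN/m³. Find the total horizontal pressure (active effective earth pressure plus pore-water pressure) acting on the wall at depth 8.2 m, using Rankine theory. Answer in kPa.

K_a = (1 − sin φ)/(1 + sin φ) = 0.3920.
γ' = 21.4 − 9.81 = 11.59 kN/m³.
Effective vertical stress at 8.2 m: σ'_v = 15.7×4.3 + 11.59×3.90 = 112.7 kPa.
σ'_h = K_a σ'_v = 0.3920 × 112.7 = 44.18 kPa; u = γ_w × 3.90 = 38.26 kPa.
Total σ_h = 44.18 + 38.26 = 82.44 kPa.

82.4 kPa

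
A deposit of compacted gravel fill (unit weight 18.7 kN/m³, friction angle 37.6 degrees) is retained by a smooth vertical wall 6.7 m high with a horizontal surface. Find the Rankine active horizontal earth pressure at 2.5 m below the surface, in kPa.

11.3 kPa

K_a = (1 − sin φ)/(1 + sin φ) = 0.2421.
σ_h = K_a γ z = 0.2421 × 18.7 × 2.5 = 11.32 kPa.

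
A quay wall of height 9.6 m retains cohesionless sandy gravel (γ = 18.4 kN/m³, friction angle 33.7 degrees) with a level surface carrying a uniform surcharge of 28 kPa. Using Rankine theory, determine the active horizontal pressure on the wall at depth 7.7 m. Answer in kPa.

K_a = (1 − sin φ)/(1 + sin φ) = 0.2863.
σ_v = γz + q = 18.4 × 7.7 + 28 = 169.7 kPa.
σ_h = K_a σ_v = 0.2863 × 169.7 = 48.58 kPa.

48.6 kPa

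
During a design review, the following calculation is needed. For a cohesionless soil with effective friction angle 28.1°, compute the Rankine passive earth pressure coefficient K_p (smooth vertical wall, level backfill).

2.78

K_p = (1 + sin φ)/(1 − sin φ) = tan²(45° + 28.1°/2) = 2.781.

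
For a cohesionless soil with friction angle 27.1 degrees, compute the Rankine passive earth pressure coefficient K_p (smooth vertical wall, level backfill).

2.67

K_p = (1 + sin φ)/(1 − sin φ) = tan²(45° + 27.1°/2) = 2.673.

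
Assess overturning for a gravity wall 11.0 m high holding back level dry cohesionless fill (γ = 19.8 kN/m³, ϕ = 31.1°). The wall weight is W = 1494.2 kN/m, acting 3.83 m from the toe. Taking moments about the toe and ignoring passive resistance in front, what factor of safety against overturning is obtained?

K_a = tan²(45° − 31.1°/2) = 0.3188.
P_a = ½K_aγH² = 0.5×0.3188×19.8×11.0² = 381.9 kN/m, acting at H/3 = 3.667 m above the base.
Overturning moment M_o = P_a × H/3 = 381.9 × 3.667 = 1400.
Resisting moment M_r = W × 3.83 = 1494.2 × 3.83 = 5723.
FS_overturning = M_r/M_o = 5723/1400 = 4.087.

4.09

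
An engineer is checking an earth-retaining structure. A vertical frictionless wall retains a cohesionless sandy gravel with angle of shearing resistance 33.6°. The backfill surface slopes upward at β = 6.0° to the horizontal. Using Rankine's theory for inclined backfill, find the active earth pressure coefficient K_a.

K_a = cos β · (cos β − √(cos²β − cos²φ)) / (cos β + √(cos²β − cos²φ)).
cos β = 0.9945, cos φ = 0.8329, √(cos²β − cos²φ) = 0.5434.
K_a = 0.9945 × (0.9945 − 0.5434)/(0.9945 + 0.5434) = 0.2917.

0.292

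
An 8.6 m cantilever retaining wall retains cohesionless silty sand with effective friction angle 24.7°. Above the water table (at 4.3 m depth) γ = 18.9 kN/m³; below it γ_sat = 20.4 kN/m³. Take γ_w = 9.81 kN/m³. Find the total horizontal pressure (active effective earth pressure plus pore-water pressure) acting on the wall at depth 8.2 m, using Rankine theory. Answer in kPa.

88.6 kPa

K_a = (1 − sin φ)/(1 + sin φ) = 0.4106.
γ' = 20.4 − 9.81 = 10.59 kN/m³.
Effective vertical stress at 8.2 m: σ'_v = 18.9×4.3 + 10.59×3.90 = 122.6 kPa.
σ'_h = K_a σ'_v = 0.4106 × 122.6 = 50.32 kPa; u = γ_w × 3.90 = 38.26 kPa.
Total σ_h = 50.32 + 38.26 = 88.58 kPa.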